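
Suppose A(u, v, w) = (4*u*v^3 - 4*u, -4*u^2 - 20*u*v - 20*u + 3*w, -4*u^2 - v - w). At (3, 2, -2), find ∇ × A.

(-4, 24, -228)

(∇×A)₁ = ∂A₃/∂v − ∂A₂/∂w = -4
(∇×A)₂ = ∂A₁/∂w − ∂A₃/∂u = 8*u
(∇×A)₃ = ∂A₂/∂u − ∂A₁/∂v = -12*u*v^2 - 8*u - 20*v - 20
∇×A = (-4, 8*u, -12*u*v^2 - 8*u - 20*v - 20)
At (3, 2, -2): (-4, 24, -228).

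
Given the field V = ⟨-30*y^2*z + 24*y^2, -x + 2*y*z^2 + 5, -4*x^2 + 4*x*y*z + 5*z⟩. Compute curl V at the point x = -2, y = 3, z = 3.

(-60, -322, 395)

(∇×V)₁ = ∂V₃/∂y − ∂V₂/∂z = 4*x*z - 4*y*z
(∇×V)₂ = ∂V₁/∂z − ∂V₃/∂x = 8*x - 30*y^2 - 4*y*z
(∇×V)₃ = ∂V₂/∂x − ∂V₁/∂y = 60*y*z - 48*y - 1
∇×V = (4*x*z - 4*y*z, 8*x - 30*y^2 - 4*y*z, 60*y*z - 48*y - 1)
At (-2, 3, 3): (-60, -322, 395).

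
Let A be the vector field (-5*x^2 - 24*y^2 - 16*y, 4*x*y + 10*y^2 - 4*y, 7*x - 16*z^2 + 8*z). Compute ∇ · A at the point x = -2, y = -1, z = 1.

∂A₁/∂x = -10*x
∂A₂/∂y = 4*x + 20*y - 4
∂A₃/∂z = -32*z + 8
∇·A = -6*x + 20*y - 32*z + 4
At (-2, -1, 1): -36.

-36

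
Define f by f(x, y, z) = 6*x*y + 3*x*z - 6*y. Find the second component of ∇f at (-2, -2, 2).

(∇f)_2 = ∂f/∂y = 6*x - 6
At (-2, -2, 2): -18.

-18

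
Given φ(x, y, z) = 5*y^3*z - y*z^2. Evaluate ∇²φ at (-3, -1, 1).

∂²φ/∂x² = 0
∂²φ/∂y² = 30*y*z
∂²φ/∂z² = -2*y
∇²φ = 30*y*z - 2*y
At (-3, -1, 1): -28.

-28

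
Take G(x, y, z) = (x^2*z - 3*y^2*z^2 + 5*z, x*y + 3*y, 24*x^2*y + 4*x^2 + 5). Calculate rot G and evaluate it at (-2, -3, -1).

(∇×G)₁ = ∂G₃/∂y − ∂G₂/∂z = 24*x^2
(∇×G)₂ = ∂G₁/∂z − ∂G₃/∂x = x^2 - 48*x*y - 8*x - 6*y^2*z + 5
(∇×G)₃ = ∂G₂/∂x − ∂G₁/∂y = 6*y*z^2 + y
∇×G = (24*x^2, x^2 - 48*x*y - 8*x - 6*y^2*z + 5, 6*y*z^2 + y)
At (-2, -3, -1): (96, -209, -21).

(96, -209, -21)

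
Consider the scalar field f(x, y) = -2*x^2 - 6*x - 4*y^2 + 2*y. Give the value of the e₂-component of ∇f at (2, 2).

(∇f)_2 = ∂f/∂y = -8*y + 2
At (2, 2): -14.

-14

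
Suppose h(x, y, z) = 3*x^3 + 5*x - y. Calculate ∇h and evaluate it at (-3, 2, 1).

(86, -1, 0)

∂h/∂x = 9*x^2 + 5
∂h/∂y = -1
∂h/∂z = 0
∇h = (9*x^2 + 5, -1, 0)
At (-3, 2, 1): (86, -1, 0).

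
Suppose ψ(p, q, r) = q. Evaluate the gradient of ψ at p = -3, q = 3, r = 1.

∂ψ/∂p = 0
∂ψ/∂q = 1
∂ψ/∂r = 0
∇ψ = (0, 1, 0)
At (-3, 3, 1): (0, 1, 0).

(0, 1, 0)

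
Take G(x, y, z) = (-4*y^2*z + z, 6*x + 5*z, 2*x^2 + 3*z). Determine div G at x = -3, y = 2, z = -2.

∂G₁/∂x = 0
∂G₂/∂y = 0
∂G₃/∂z = 3
∇·G = 3
At (-3, 2, -2): 3.

3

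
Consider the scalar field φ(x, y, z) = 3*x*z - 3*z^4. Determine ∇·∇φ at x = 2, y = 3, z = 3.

∂²φ/∂x² = 0
∂²φ/∂y² = 0
∂²φ/∂z² = -36*z^2
∇²φ = -36*z^2
At (2, 3, 3): -324.

-324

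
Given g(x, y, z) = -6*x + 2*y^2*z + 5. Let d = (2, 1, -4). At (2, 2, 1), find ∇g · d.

∂g/∂x = -6
∂g/∂y = 4*y*z
∂g/∂z = 2*y^2
∇g at (2, 2, 1) = (-6, 8, 8)
∇g · d = (-6)(2) + (8)(1) + (8)(-4) = -36

-36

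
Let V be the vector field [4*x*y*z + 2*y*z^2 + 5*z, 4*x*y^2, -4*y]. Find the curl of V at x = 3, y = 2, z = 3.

(∇×V)₁ = ∂V₃/∂y − ∂V₂/∂z = -4
(∇×V)₂ = ∂V₁/∂z − ∂V₃/∂x = 4*x*y + 4*y*z + 5
(∇×V)₃ = ∂V₂/∂x − ∂V₁/∂y = -4*x*z + 4*y^2 - 2*z^2
∇×V = (-4, 4*x*y + 4*y*z + 5, -4*x*z + 4*y^2 - 2*z^2)
At (3, 2, 3): (-4, 53, -38).

(-4, 53, -38)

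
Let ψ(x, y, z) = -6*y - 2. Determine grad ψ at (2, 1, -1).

∂ψ/∂x = 0
∂ψ/∂y = -6
∂ψ/∂z = 0
∇ψ = (0, -6, 0)
At (2, 1, -1): (0, -6, 0).

(0, -6, 0)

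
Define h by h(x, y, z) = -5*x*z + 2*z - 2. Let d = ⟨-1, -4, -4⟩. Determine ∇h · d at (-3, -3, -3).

-83

∂h/∂x = -5*z
∂h/∂y = 0
∂h/∂z = -5*x + 2
∇h at (-3, -3, -3) = (15, 0, 17)
∇h · d = (15)(-1) + (0)(-4) + (17)(-4) = -83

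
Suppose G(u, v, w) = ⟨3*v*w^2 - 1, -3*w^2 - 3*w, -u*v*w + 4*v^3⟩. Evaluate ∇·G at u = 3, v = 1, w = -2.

∂G₁/∂u = 0
∂G₂/∂v = 0
∂G₃/∂w = -u*v
∇·G = -u*v
At (3, 1, -2): -3.

-3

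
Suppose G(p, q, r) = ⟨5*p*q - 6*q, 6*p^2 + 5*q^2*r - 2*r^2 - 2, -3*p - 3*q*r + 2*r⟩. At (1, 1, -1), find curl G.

(∇×G)₁ = ∂G₃/∂q − ∂G₂/∂r = -5*q^2 + r
(∇×G)₂ = ∂G₁/∂r − ∂G₃/∂p = 3
(∇×G)₃ = ∂G₂/∂p − ∂G₁/∂q = 7*p + 6
∇×G = (-5*q^2 + r, 3, 7*p + 6)
At (1, 1, -1): (-6, 3, 13).

(-6, 3, 13)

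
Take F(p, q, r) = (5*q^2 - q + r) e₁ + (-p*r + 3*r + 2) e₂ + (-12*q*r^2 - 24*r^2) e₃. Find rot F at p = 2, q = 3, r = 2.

(∇×F)₁ = ∂F₃/∂q − ∂F₂/∂r = p - 12*r^2 - 3
(∇×F)₂ = ∂F₁/∂r − ∂F₃/∂p = 1
(∇×F)₃ = ∂F₂/∂p − ∂F₁/∂q = -10*q - r + 1
∇×F = (p - 12*r^2 - 3, 1, -10*q - r + 1)
At (2, 3, 2): (-49, 1, -31).

(-49, 1, -31)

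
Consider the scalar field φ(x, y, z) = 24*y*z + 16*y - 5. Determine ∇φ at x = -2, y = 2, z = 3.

(0, 88, 48)

∂φ/∂x = 0
∂φ/∂y = 24*z + 16
∂φ/∂z = 24*y
∇φ = (0, 24*z + 16, 24*y)
At (-2, 2, 3): (0, 88, 48).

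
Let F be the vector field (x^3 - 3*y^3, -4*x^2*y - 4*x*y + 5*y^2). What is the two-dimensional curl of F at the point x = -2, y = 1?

21

∂F₂/∂x = -8*x*y - 4*y
∂F₁/∂y = -9*y^2
Scalar curl = -8*x*y + 9*y^2 - 4*y
At (-2, 1): 21.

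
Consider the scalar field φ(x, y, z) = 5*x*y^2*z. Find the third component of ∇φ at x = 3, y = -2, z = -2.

(∇φ)_3 = ∂φ/∂z = 5*x*y^2
At (3, -2, -2): 60.

60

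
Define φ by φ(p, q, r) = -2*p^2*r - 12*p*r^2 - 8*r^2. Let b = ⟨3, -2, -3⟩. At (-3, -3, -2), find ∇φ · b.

∂φ/∂p = -4*p*r - 12*r^2
∂φ/∂q = 0
∂φ/∂r = -2*p^2 - 24*p*r - 16*r
∇φ at (-3, -3, -2) = (-72, 0, -130)
∇φ · b = (-72)(3) + (0)(-2) + (-130)(-3) = 174

174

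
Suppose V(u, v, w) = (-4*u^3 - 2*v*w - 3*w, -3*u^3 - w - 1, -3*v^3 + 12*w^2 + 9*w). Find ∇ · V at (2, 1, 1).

-15

∂V₁/∂u = -12*u^2
∂V₂/∂v = 0
∂V₃/∂w = 24*w + 9
∇·V = -12*u^2 + 24*w + 9
At (2, 1, 1): -15.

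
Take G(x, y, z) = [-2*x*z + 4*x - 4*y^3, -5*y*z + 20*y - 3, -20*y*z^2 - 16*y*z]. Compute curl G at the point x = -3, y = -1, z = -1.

(-9, 6, 12)

(∇×G)₁ = ∂G₃/∂y − ∂G₂/∂z = 5*y - 20*z^2 - 16*z
(∇×G)₂ = ∂G₁/∂z − ∂G₃/∂x = -2*x
(∇×G)₃ = ∂G₂/∂x − ∂G₁/∂y = 12*y^2
∇×G = (5*y - 20*z^2 - 16*z, -2*x, 12*y^2)
At (-3, -1, -1): (-9, 6, 12).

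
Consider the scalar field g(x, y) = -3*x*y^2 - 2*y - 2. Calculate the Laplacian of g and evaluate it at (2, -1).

∂²g/∂x² = 0
∂²g/∂y² = -6*x
∇²g = -6*x
At (2, -1): -12.

-12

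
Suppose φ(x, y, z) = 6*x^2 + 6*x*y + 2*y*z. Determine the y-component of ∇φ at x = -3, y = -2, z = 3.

-12

(∇φ)_2 = ∂φ/∂y = 6*x + 2*z
At (-3, -2, 3): -12.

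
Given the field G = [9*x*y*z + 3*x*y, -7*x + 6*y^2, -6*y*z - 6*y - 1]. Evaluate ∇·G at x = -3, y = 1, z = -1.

0

∂G₁/∂x = 9*y*z + 3*y
∂G₂/∂y = 12*y
∂G₃/∂z = -6*y
∇·G = 9*y*z + 9*y
At (-3, 1, -1): 0.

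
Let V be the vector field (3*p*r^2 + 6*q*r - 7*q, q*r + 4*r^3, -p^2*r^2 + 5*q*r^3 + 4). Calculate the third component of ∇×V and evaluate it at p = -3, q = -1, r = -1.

13

(∇×V)_3 = ∂V₂/∂p − ∂V₁/∂q
= 0 − (6*r - 7)
= -6*r + 7
At (-3, -1, -1): 13.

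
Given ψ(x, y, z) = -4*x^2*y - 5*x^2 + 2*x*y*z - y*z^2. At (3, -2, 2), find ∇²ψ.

∂²ψ/∂x² = -2*(4*y + 5)
∂²ψ/∂y² = 0
∂²ψ/∂z² = -2*y
∇²ψ = -10*y - 10
At (3, -2, 2): 10.

10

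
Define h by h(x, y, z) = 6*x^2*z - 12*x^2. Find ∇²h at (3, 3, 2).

0

∂²h/∂x² = 12*(z - 2)
∂²h/∂y² = 0
∂²h/∂z² = 0
∇²h = 12*z - 24
At (3, 3, 2): 0.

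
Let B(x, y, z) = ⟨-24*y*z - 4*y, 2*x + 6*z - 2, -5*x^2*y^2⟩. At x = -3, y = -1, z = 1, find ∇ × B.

(84, -6, 30)

(∇×B)₁ = ∂B₃/∂y − ∂B₂/∂z = -10*x^2*y - 6
(∇×B)₂ = ∂B₁/∂z − ∂B₃/∂x = 10*x*y^2 - 24*y
(∇×B)₃ = ∂B₂/∂x − ∂B₁/∂y = 24*z + 6
∇×B = (-10*x^2*y - 6, 10*x*y^2 - 24*y, 24*z + 6)
At (-3, -1, 1): (84, -6, 30).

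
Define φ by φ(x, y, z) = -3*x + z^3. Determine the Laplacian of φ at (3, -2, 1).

∂²φ/∂x² = 0
∂²φ/∂y² = 0
∂²φ/∂z² = 6*z
∇²φ = 6*z
At (3, -2, 1): 6.

6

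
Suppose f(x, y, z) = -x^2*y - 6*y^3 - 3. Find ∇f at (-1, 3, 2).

(6, -163, 0)

∂f/∂x = -2*x*y
∂f/∂y = -x^2 - 18*y^2
∂f/∂z = 0
∇f = (-2*x*y, -x^2 - 18*y^2, 0)
At (-1, 3, 2): (6, -163, 0).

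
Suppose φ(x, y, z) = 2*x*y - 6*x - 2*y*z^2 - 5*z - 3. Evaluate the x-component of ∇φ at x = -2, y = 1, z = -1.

(∇φ)_1 = ∂φ/∂x = 2*y - 6
At (-2, 1, -1): -4.

-4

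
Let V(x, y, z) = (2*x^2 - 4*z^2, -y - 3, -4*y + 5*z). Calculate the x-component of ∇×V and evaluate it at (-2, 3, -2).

(∇×V)_1 = ∂V₃/∂y − ∂V₂/∂z
= -4 − (0)
= -4
At (-2, 3, -2): -4.

-4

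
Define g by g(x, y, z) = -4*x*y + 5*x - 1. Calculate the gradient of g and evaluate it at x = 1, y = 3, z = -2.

(-7, -4, 0)

∂g/∂x = -4*y + 5
∂g/∂y = -4*x
∂g/∂z = 0
∇g = (-4*y + 5, -4*x, 0)
At (1, 3, -2): (-7, -4, 0).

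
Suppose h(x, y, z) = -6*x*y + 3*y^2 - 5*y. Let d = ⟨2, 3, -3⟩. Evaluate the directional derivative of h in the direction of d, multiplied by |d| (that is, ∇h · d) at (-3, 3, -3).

∂h/∂x = -6*y
∂h/∂y = -6*x + 6*y - 5
∂h/∂z = 0
∇h at (-3, 3, -3) = (-18, 31, 0)
∇h · d = (-18)(2) + (31)(3) + (0)(-3) = 57

57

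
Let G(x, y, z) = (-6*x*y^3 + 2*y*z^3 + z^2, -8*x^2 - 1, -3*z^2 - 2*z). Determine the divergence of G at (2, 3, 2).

∂G₁/∂x = -6*y^3
∂G₂/∂y = 0
∂G₃/∂z = -6*z - 2
∇·G = -6*y^3 - 6*z - 2
At (2, 3, 2): -176.

-176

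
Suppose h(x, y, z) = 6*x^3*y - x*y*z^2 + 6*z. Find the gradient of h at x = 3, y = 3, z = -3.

(459, 135, 60)

∂h/∂x = 18*x^2*y - y*z^2
∂h/∂y = 6*x^3 - x*z^2
∂h/∂z = -2*x*y*z + 6
∇h = (18*x^2*y - y*z^2, 6*x^3 - x*z^2, -2*x*y*z + 6)
At (3, 3, -3): (459, 135, 60).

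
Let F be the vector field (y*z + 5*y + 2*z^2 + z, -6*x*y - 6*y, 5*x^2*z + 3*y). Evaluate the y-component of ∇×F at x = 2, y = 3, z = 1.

-12

(∇×F)_2 = ∂F₁/∂z − ∂F₃/∂x
= y + 4*z + 1 − (10*x*z)
= -10*x*z + y + 4*z + 1
At (2, 3, 1): -12.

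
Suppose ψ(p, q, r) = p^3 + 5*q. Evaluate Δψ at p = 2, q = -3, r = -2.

∂²ψ/∂p² = 6*p
∂²ψ/∂q² = 0
∂²ψ/∂r² = 0
∇²ψ = 6*p
At (2, -3, -2): 12.

12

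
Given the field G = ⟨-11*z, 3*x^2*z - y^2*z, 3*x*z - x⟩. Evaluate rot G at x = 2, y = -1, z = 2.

(-11, -16, 24)

(∇×G)₁ = ∂G₃/∂y − ∂G₂/∂z = -3*x^2 + y^2
(∇×G)₂ = ∂G₁/∂z − ∂G₃/∂x = -3*z - 10
(∇×G)₃ = ∂G₂/∂x − ∂G₁/∂y = 6*x*z
∇×G = (-3*x^2 + y^2, -3*z - 10, 6*x*z)
At (2, -1, 2): (-11, -16, 24).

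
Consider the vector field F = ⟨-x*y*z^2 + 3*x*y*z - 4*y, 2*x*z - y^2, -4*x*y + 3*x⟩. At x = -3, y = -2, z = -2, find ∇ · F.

∂F₁/∂x = -y*z^2 + 3*y*z
∂F₂/∂y = -2*y
∂F₃/∂z = 0
∇·F = -y*z^2 + 3*y*z - 2*y
At (-3, -2, -2): 24.

24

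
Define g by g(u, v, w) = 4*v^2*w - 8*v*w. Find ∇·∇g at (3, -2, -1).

-8

∂²g/∂u² = 0
∂²g/∂v² = 8*w
∂²g/∂w² = 0
∇²g = 8*w
At (3, -2, -1): -8.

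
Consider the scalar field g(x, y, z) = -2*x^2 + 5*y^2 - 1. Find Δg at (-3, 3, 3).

6

∂²g/∂x² = -4
∂²g/∂y² = 10
∂²g/∂z² = 0
∇²g = 6
At (-3, 3, 3): 6.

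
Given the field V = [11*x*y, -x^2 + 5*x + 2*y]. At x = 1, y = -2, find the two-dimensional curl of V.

∂V₂/∂x = -2*x + 5
∂V₁/∂y = 11*x
Scalar curl = -13*x + 5
At (1, -2): -8.

-8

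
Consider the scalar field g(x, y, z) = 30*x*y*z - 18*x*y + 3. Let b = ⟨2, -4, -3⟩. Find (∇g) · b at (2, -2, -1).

936

∂g/∂x = 30*y*z - 18*y
∂g/∂y = 30*x*z - 18*x
∂g/∂z = 30*x*y
∇g at (2, -2, -1) = (96, -96, -120)
∇g · b = (96)(2) + (-96)(-4) + (-120)(-3) = 936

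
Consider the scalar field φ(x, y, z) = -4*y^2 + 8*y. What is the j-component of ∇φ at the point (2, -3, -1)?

32

(∇φ)_2 = ∂φ/∂y = -8*y + 8
At (2, -3, -1): 32.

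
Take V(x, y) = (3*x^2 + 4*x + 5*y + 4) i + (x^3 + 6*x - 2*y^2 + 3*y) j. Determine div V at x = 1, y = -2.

∂V₁/∂x = 6*x + 4
∂V₂/∂y = -4*y + 3
∇·V = 6*x - 4*y + 7
At (1, -2): 21.

21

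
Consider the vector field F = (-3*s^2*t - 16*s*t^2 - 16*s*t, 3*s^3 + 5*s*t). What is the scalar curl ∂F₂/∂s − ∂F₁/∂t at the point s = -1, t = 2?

-58

∂F₂/∂s = 9*s^2 + 5*t
∂F₁/∂t = -3*s^2 - 32*s*t - 16*s
Scalar curl = 12*s^2 + 32*s*t + 16*s + 5*t
At (-1, 2): -58.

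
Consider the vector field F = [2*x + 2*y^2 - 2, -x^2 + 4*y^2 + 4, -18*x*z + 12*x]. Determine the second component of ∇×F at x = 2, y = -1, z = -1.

(∇×F)_2 = ∂F₁/∂z − ∂F₃/∂x
= 0 − (-18*z + 12)
= 18*z - 12
At (2, -1, -1): -30.

-30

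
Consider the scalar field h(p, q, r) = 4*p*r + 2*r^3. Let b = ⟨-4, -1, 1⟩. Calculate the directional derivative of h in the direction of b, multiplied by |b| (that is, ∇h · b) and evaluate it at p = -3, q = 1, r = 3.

-6

∂h/∂p = 4*r
∂h/∂q = 0
∂h/∂r = 4*p + 6*r^2
∇h at (-3, 1, 3) = (12, 0, 42)
∇h · b = (12)(-4) + (0)(-1) + (42)(1) = -6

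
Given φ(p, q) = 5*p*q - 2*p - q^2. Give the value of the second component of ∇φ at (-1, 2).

(∇φ)_2 = ∂φ/∂q = 5*p - 2*q
At (-1, 2): -9.

-9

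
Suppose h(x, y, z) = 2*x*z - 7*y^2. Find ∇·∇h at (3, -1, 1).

∂²h/∂x² = 0
∂²h/∂y² = -14
∂²h/∂z² = 0
∇²h = -14
At (3, -1, 1): -14.

-14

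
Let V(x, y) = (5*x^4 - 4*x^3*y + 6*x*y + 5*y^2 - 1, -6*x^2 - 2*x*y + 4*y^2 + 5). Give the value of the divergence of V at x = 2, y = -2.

∂V₁/∂x = 20*x^3 - 12*x^2*y + 6*y
∂V₂/∂y = -2*x + 8*y
∇·V = 20*x^3 - 12*x^2*y - 2*x + 14*y
At (2, -2): 224.

224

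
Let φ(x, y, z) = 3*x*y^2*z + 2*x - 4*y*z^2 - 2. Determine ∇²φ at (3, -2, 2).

52

∂²φ/∂x² = 0
∂²φ/∂y² = 6*x*z
∂²φ/∂z² = -8*y
∇²φ = 6*x*z - 8*y
At (3, -2, 2): 52.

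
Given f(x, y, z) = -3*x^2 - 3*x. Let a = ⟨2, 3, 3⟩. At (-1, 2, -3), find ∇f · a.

∂f/∂x = -6*x - 3
∂f/∂y = 0
∂f/∂z = 0
∇f at (-1, 2, -3) = (3, 0, 0)
∇f · a = (3)(2) + (0)(3) + (0)(3) = 6

6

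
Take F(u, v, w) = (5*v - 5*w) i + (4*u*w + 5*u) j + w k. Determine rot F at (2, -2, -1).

(-8, -5, -4)

(∇×F)₁ = ∂F₃/∂v − ∂F₂/∂w = -4*u
(∇×F)₂ = ∂F₁/∂w − ∂F₃/∂u = -5
(∇×F)₃ = ∂F₂/∂u − ∂F₁/∂v = 4*w
∇×F = (-4*u, -5, 4*w)
At (2, -2, -1): (-8, -5, -4).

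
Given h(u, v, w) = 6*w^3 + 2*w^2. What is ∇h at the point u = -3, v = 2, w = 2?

∂h/∂u = 0
∂h/∂v = 0
∂h/∂w = 18*w^2 + 4*w
∇h = (0, 0, 18*w^2 + 4*w)
At (-3, 2, 2): (0, 0, 80).

(0, 0, 80)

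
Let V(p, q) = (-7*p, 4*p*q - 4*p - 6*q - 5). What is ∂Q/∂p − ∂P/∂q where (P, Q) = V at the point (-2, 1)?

∂V₂/∂p = 4*q - 4
∂V₁/∂q = 0
Scalar curl = 4*q - 4
At (-2, 1): 0.

0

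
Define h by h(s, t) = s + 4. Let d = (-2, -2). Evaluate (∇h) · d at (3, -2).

-2

∂h/∂s = 1
∂h/∂t = 0
∇h at (3, -2) = (1, 0)
∇h · d = (1)(-2) + (0)(-2) = -2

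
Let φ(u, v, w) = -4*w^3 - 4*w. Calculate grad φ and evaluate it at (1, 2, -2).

(0, 0, -52)

∂φ/∂u = 0
∂φ/∂v = 0
∂φ/∂w = -12*w^2 - 4
∇φ = (0, 0, -12*w^2 - 4)
At (1, 2, -2): (0, 0, -52).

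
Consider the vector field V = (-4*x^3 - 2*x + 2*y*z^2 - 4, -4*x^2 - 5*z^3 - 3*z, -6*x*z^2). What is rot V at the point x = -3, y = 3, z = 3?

(∇×V)₁ = ∂V₃/∂y − ∂V₂/∂z = 15*z^2 + 3
(∇×V)₂ = ∂V₁/∂z − ∂V₃/∂x = 4*y*z + 6*z^2
(∇×V)₃ = ∂V₂/∂x − ∂V₁/∂y = -8*x - 2*z^2
∇×V = (15*z^2 + 3, 4*y*z + 6*z^2, -8*x - 2*z^2)
At (-3, 3, 3): (138, 90, 6).

(138, 90, 6)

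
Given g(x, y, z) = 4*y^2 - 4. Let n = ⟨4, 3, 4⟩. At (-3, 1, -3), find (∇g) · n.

24

∂g/∂x = 0
∂g/∂y = 8*y
∂g/∂z = 0
∇g at (-3, 1, -3) = (0, 8, 0)
∇g · n = (0)(4) + (8)(3) + (0)(4) = 24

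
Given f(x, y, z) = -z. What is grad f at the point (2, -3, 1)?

∂f/∂x = 0
∂f/∂y = 0
∂f/∂z = -1
∇f = (0, 0, -1)
At (2, -3, 1): (0, 0, -1).

(0, 0, -1)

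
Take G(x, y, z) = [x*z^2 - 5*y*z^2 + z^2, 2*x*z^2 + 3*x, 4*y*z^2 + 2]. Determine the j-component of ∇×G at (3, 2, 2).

-24

(∇×G)_2 = ∂G₁/∂z − ∂G₃/∂x
= 2*x*z - 10*y*z + 2*z − (0)
= 2*x*z - 10*y*z + 2*z
At (3, 2, 2): -24.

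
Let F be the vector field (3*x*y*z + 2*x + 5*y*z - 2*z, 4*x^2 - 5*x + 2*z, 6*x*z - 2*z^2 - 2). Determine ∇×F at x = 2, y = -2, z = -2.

(-2, -12, 33)

(∇×F)₁ = ∂F₃/∂y − ∂F₂/∂z = -2
(∇×F)₂ = ∂F₁/∂z − ∂F₃/∂x = 3*x*y + 5*y - 6*z - 2
(∇×F)₃ = ∂F₂/∂x − ∂F₁/∂y = -3*x*z + 8*x - 5*z - 5
∇×F = (-2, 3*x*y + 5*y - 6*z - 2, -3*x*z + 8*x - 5*z - 5)
At (2, -2, -2): (-2, -12, 33).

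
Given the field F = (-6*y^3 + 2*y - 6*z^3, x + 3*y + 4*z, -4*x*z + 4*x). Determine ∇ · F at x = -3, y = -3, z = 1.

15

∂F₁/∂x = 0
∂F₂/∂y = 3
∂F₃/∂z = -4*x
∇·F = -4*x + 3
At (-3, -3, 1): 15.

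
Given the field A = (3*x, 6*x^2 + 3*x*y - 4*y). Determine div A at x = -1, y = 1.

∂A₁/∂x = 3
∂A₂/∂y = 3*x - 4
∇·A = 3*x - 1
At (-1, 1): -4.

-4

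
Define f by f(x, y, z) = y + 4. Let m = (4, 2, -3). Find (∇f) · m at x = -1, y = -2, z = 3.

2

∂f/∂x = 0
∂f/∂y = 1
∂f/∂z = 0
∇f at (-1, -2, 3) = (0, 1, 0)
∇f · m = (0)(4) + (1)(2) + (0)(-3) = 2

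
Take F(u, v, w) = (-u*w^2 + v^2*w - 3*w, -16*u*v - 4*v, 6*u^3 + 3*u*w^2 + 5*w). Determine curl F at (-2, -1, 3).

(∇×F)₁ = ∂F₃/∂v − ∂F₂/∂w = 0
(∇×F)₂ = ∂F₁/∂w − ∂F₃/∂u = -18*u^2 - 2*u*w + v^2 - 3*w^2 - 3
(∇×F)₃ = ∂F₂/∂u − ∂F₁/∂v = -2*v*w - 16*v
∇×F = (0, -18*u^2 - 2*u*w + v^2 - 3*w^2 - 3, -2*v*w - 16*v)
At (-2, -1, 3): (0, -89, 22).

(0, -89, 22)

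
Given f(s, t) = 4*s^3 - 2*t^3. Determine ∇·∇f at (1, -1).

∂²f/∂s² = 24*s
∂²f/∂t² = -12*t
∇²f = 24*s - 12*t
At (1, -1): 36.

36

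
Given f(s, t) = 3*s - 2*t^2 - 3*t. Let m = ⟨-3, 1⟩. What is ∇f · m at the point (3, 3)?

∂f/∂s = 3
∂f/∂t = -4*t - 3
∇f at (3, 3) = (3, -15)
∇f · m = (3)(-3) + (-15)(1) = -24

-24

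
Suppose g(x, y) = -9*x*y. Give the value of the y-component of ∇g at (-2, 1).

18

(∇g)_2 = ∂g/∂y = -9*x
At (-2, 1): 18.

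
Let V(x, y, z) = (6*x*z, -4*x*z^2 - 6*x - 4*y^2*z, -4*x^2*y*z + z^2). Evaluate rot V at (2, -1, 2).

(∇×V)₁ = ∂V₃/∂y − ∂V₂/∂z = -4*x^2*z + 8*x*z + 4*y^2
(∇×V)₂ = ∂V₁/∂z − ∂V₃/∂x = 8*x*y*z + 6*x
(∇×V)₃ = ∂V₂/∂x − ∂V₁/∂y = -4*z^2 - 6
∇×V = (-4*x^2*z + 8*x*z + 4*y^2, 8*x*y*z + 6*x, -4*z^2 - 6)
At (2, -1, 2): (4, -20, -22).

(4, -20, -22)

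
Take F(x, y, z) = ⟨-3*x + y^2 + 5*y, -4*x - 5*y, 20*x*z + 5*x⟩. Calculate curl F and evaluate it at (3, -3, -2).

(0, 35, -3)

(∇×F)₁ = ∂F₃/∂y − ∂F₂/∂z = 0
(∇×F)₂ = ∂F₁/∂z − ∂F₃/∂x = -20*z - 5
(∇×F)₃ = ∂F₂/∂x − ∂F₁/∂y = -2*y - 9
∇×F = (0, -20*z - 5, -2*y - 9)
At (3, -3, -2): (0, 35, -3).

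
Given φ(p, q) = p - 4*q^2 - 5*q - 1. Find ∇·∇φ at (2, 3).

-8

∂²φ/∂p² = 0
∂²φ/∂q² = -8
∇²φ = -8
At (2, 3): -8.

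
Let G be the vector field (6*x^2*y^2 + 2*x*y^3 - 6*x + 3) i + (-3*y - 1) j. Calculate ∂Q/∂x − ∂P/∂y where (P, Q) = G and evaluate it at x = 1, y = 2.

-48

∂G₂/∂x = 0
∂G₁/∂y = 12*x^2*y + 6*x*y^2
Scalar curl = -12*x^2*y - 6*x*y^2
At (1, 2): -48.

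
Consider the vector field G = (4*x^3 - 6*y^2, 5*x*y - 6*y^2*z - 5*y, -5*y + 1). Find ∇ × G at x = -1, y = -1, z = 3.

(∇×G)₁ = ∂G₃/∂y − ∂G₂/∂z = 6*y^2 - 5
(∇×G)₂ = ∂G₁/∂z − ∂G₃/∂x = 0
(∇×G)₃ = ∂G₂/∂x − ∂G₁/∂y = 17*y
∇×G = (6*y^2 - 5, 0, 17*y)
At (-1, -1, 3): (1, 0, -17).

(1, 0, -17)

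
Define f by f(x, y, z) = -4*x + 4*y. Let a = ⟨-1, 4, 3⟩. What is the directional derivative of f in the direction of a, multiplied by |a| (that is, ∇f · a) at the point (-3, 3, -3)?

20

∂f/∂x = -4
∂f/∂y = 4
∂f/∂z = 0
∇f at (-3, 3, -3) = (-4, 4, 0)
∇f · a = (-4)(-1) + (4)(4) + (0)(3) = 20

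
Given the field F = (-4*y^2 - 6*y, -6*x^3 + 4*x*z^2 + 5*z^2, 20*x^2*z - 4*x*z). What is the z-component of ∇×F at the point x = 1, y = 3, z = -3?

(∇×F)_3 = ∂F₂/∂x − ∂F₁/∂y
= -18*x^2 + 4*z^2 − (-8*y - 6)
= -18*x^2 + 8*y + 4*z^2 + 6
At (1, 3, -3): 48.

48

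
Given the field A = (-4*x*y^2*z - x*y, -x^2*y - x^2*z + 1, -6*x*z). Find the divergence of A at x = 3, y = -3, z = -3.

∂A₁/∂x = -4*y^2*z - y
∂A₂/∂y = -x^2
∂A₃/∂z = -6*x
∇·A = -x^2 - 6*x - 4*y^2*z - y
At (3, -3, -3): 84.

84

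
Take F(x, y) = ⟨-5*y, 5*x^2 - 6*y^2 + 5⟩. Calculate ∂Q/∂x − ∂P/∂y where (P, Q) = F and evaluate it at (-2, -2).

∂F₂/∂x = 10*x
∂F₁/∂y = -5
Scalar curl = 10*x + 5
At (-2, -2): -15.

-15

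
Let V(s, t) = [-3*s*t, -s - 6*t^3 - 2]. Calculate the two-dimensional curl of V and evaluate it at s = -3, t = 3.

-10

∂V₂/∂s = -1
∂V₁/∂t = -3*s
Scalar curl = 3*s - 1
At (-3, 3): -10.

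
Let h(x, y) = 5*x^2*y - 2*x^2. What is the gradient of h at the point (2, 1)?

∂h/∂x = 10*x*y - 4*x
∂h/∂y = 5*x^2
∇h = (10*x*y - 4*x, 5*x^2)
At (2, 1): (12, 20).

(12, 20)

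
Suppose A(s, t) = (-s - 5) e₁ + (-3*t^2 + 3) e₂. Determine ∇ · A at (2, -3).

17

∂A₁/∂s = -1
∂A₂/∂t = -6*t
∇·A = -6*t - 1
At (2, -3): 17.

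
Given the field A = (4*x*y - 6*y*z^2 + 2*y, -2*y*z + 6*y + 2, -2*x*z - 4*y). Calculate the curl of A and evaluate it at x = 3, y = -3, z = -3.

(-10, -114, 40)

(∇×A)₁ = ∂A₃/∂y − ∂A₂/∂z = 2*y - 4
(∇×A)₂ = ∂A₁/∂z − ∂A₃/∂x = -12*y*z + 2*z
(∇×A)₃ = ∂A₂/∂x − ∂A₁/∂y = -4*x + 6*z^2 - 2
∇×A = (2*y - 4, -12*y*z + 2*z, -4*x + 6*z^2 - 2)
At (3, -3, -3): (-10, -114, 40).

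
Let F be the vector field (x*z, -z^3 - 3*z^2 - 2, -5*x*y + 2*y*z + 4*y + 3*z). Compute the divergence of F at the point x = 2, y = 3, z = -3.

6

∂F₁/∂x = z
∂F₂/∂y = 0
∂F₃/∂z = 2*y + 3
∇·F = 2*y + z + 3
At (2, 3, -3): 6.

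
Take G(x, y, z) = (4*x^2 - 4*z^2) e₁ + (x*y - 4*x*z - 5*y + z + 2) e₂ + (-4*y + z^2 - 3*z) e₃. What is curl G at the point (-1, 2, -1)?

(-9, 8, 6)

(∇×G)₁ = ∂G₃/∂y − ∂G₂/∂z = 4*x - 5
(∇×G)₂ = ∂G₁/∂z − ∂G₃/∂x = -8*z
(∇×G)₃ = ∂G₂/∂x − ∂G₁/∂y = y - 4*z
∇×G = (4*x - 5, -8*z, y - 4*z)
At (-1, 2, -1): (-9, 8, 6).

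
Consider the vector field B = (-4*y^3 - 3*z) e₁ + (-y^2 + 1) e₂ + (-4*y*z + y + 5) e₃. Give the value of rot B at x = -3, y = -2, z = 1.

(-3, -3, 48)

(∇×B)₁ = ∂B₃/∂y − ∂B₂/∂z = -4*z + 1
(∇×B)₂ = ∂B₁/∂z − ∂B₃/∂x = -3
(∇×B)₃ = ∂B₂/∂x − ∂B₁/∂y = 12*y^2
∇×B = (-4*z + 1, -3, 12*y^2)
At (-3, -2, 1): (-3, -3, 48).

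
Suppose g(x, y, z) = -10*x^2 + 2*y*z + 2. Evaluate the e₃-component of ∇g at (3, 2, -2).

(∇g)_3 = ∂g/∂z = 2*y
At (3, 2, -2): 4.

4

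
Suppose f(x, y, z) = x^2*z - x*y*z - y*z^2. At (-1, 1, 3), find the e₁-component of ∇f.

(∇f)_1 = ∂f/∂x = 2*x*z - y*z
At (-1, 1, 3): -9.

-9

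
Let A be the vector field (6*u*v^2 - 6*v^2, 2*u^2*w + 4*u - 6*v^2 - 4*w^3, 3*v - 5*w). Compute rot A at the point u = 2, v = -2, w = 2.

(43, 0, 44)

(∇×A)₁ = ∂A₃/∂v − ∂A₂/∂w = -2*u^2 + 12*w^2 + 3
(∇×A)₂ = ∂A₁/∂w − ∂A₃/∂u = 0
(∇×A)₃ = ∂A₂/∂u − ∂A₁/∂v = -12*u*v + 4*u*w + 12*v + 4
∇×A = (-2*u^2 + 12*w^2 + 3, 0, -12*u*v + 4*u*w + 12*v + 4)
At (2, -2, 2): (43, 0, 44).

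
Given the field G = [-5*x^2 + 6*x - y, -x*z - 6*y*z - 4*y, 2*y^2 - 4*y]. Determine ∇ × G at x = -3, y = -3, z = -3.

(∇×G)₁ = ∂G₃/∂y − ∂G₂/∂z = x + 10*y - 4
(∇×G)₂ = ∂G₁/∂z − ∂G₃/∂x = 0
(∇×G)₃ = ∂G₂/∂x − ∂G₁/∂y = -z + 1
∇×G = (x + 10*y - 4, 0, -z + 1)
At (-3, -3, -3): (-37, 0, 4).

(-37, 0, 4)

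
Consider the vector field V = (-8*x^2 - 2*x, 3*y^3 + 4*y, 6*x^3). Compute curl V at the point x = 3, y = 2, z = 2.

(∇×V)₁ = ∂V₃/∂y − ∂V₂/∂z = 0
(∇×V)₂ = ∂V₁/∂z − ∂V₃/∂x = -18*x^2
(∇×V)₃ = ∂V₂/∂x − ∂V₁/∂y = 0
∇×V = (0, -18*x^2, 0)
At (3, 2, 2): (0, -162, 0).

(0, -162, 0)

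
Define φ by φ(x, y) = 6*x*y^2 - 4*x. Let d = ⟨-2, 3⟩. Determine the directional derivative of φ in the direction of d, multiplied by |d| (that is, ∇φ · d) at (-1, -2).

32

∂φ/∂x = 6*y^2 - 4
∂φ/∂y = 12*x*y
∇φ at (-1, -2) = (20, 24)
∇φ · d = (20)(-2) + (24)(3) = 32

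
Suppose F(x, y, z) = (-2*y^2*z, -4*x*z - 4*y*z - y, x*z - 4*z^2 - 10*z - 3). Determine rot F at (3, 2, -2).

(20, -6, -8)

(∇×F)₁ = ∂F₃/∂y − ∂F₂/∂z = 4*x + 4*y
(∇×F)₂ = ∂F₁/∂z − ∂F₃/∂x = -2*y^2 - z
(∇×F)₃ = ∂F₂/∂x − ∂F₁/∂y = 4*y*z - 4*z
∇×F = (4*x + 4*y, -2*y^2 - z, 4*y*z - 4*z)
At (3, 2, -2): (20, -6, -8).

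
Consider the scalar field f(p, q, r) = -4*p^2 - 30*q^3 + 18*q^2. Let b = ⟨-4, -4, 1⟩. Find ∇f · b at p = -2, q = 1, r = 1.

∂f/∂p = -8*p
∂f/∂q = -90*q^2 + 36*q
∂f/∂r = 0
∇f at (-2, 1, 1) = (16, -54, 0)
∇f · b = (16)(-4) + (-54)(-4) + (0)(1) = 152

152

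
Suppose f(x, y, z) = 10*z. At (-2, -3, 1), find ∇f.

∂f/∂x = 0
∂f/∂y = 0
∂f/∂z = 10
∇f = (0, 0, 10)
At (-2, -3, 1): (0, 0, 10).

(0, 0, 10)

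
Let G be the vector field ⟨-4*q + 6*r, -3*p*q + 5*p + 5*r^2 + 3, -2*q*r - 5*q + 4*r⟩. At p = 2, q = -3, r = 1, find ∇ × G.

(∇×G)₁ = ∂G₃/∂q − ∂G₂/∂r = -12*r - 5
(∇×G)₂ = ∂G₁/∂r − ∂G₃/∂p = 6
(∇×G)₃ = ∂G₂/∂p − ∂G₁/∂q = -3*q + 9
∇×G = (-12*r - 5, 6, -3*q + 9)
At (2, -3, 1): (-17, 6, 18).

(-17, 6, 18)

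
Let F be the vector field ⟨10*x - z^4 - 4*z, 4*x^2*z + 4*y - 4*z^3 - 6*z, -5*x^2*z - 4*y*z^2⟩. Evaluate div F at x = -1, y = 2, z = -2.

∂F₁/∂x = 10
∂F₂/∂y = 4
∂F₃/∂z = -5*x^2 - 8*y*z
∇·F = -5*x^2 - 8*y*z + 14
At (-1, 2, -2): 41.

41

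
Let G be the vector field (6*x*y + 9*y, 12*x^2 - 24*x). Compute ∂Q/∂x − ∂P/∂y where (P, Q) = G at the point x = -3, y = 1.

∂G₂/∂x = 24*x - 24
∂G₁/∂y = 6*x + 9
Scalar curl = 18*x - 33
At (-3, 1): -87.

-87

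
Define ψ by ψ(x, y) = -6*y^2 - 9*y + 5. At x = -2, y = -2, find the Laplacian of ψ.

∂²ψ/∂x² = 0
∂²ψ/∂y² = -12
∇²ψ = -12
At (-2, -2): -12.

-12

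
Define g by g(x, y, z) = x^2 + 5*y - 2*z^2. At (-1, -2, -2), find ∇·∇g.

-2

∂²g/∂x² = 2
∂²g/∂y² = 0
∂²g/∂z² = -4
∇²g = -2
At (-1, -2, -2): -2.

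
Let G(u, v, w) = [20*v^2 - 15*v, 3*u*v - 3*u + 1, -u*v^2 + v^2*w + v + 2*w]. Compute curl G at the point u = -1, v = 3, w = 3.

(25, 9, -99)

(∇×G)₁ = ∂G₃/∂v − ∂G₂/∂w = -2*u*v + 2*v*w + 1
(∇×G)₂ = ∂G₁/∂w − ∂G₃/∂u = v^2
(∇×G)₃ = ∂G₂/∂u − ∂G₁/∂v = -37*v + 12
∇×G = (-2*u*v + 2*v*w + 1, v^2, -37*v + 12)
At (-1, 3, 3): (25, 9, -99).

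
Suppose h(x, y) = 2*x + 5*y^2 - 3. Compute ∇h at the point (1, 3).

∂h/∂x = 2
∂h/∂y = 10*y
∇h = (2, 10*y)
At (1, 3): (2, 30).

(2, 30)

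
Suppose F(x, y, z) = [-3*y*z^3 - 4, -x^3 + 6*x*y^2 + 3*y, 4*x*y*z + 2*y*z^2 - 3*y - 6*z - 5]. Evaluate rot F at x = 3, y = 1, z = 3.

(51, -93, 60)

(∇×F)₁ = ∂F₃/∂y − ∂F₂/∂z = 4*x*z + 2*z^2 - 3
(∇×F)₂ = ∂F₁/∂z − ∂F₃/∂x = -9*y*z^2 - 4*y*z
(∇×F)₃ = ∂F₂/∂x − ∂F₁/∂y = -3*x^2 + 6*y^2 + 3*z^3
∇×F = (4*x*z + 2*z^2 - 3, -9*y*z^2 - 4*y*z, -3*x^2 + 6*y^2 + 3*z^3)
At (3, 1, 3): (51, -93, 60).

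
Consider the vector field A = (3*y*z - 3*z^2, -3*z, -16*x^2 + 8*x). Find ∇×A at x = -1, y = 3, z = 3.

(∇×A)₁ = ∂A₃/∂y − ∂A₂/∂z = 3
(∇×A)₂ = ∂A₁/∂z − ∂A₃/∂x = 32*x + 3*y - 6*z - 8
(∇×A)₃ = ∂A₂/∂x − ∂A₁/∂y = -3*z
∇×A = (3, 32*x + 3*y - 6*z - 8, -3*z)
At (-1, 3, 3): (3, -49, -9).

(3, -49, -9)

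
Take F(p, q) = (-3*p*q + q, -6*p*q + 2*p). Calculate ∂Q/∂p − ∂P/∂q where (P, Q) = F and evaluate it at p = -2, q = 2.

-17

∂F₂/∂p = -6*q + 2
∂F₁/∂q = -3*p + 1
Scalar curl = 3*p - 6*q + 1
At (-2, 2): -17.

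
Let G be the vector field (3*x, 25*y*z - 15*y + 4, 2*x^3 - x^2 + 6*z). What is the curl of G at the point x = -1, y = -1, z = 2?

(∇×G)₁ = ∂G₃/∂y − ∂G₂/∂z = -25*y
(∇×G)₂ = ∂G₁/∂z − ∂G₃/∂x = -6*x^2 + 2*x
(∇×G)₃ = ∂G₂/∂x − ∂G₁/∂y = 0
∇×G = (-25*y, -6*x^2 + 2*x, 0)
At (-1, -1, 2): (25, -8, 0).

(25, -8, 0)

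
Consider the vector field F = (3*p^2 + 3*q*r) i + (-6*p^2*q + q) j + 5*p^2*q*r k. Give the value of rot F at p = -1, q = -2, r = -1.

(∇×F)₁ = ∂F₃/∂q − ∂F₂/∂r = 5*p^2*r
(∇×F)₂ = ∂F₁/∂r − ∂F₃/∂p = -10*p*q*r + 3*q
(∇×F)₃ = ∂F₂/∂p − ∂F₁/∂q = -12*p*q - 3*r
∇×F = (5*p^2*r, -10*p*q*r + 3*q, -12*p*q - 3*r)
At (-1, -2, -1): (-5, 14, -21).

(-5, 14, -21)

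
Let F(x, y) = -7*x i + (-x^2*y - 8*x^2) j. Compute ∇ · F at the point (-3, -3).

∂F₁/∂x = -7
∂F₂/∂y = -x^2
∇·F = -x^2 - 7
At (-3, -3): -16.

-16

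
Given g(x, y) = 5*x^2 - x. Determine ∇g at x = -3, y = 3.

∂g/∂x = 10*x - 1
∂g/∂y = 0
∇g = (10*x - 1, 0)
At (-3, 3): (-31, 0).

(-31, 0)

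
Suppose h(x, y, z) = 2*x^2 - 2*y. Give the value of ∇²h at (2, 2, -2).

∂²h/∂x² = 4
∂²h/∂y² = 0
∂²h/∂z² = 0
∇²h = 4
At (2, 2, -2): 4.

4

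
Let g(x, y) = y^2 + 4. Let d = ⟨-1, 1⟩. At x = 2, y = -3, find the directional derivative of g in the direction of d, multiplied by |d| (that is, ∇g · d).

-6

∂g/∂x = 0
∂g/∂y = 2*y
∇g at (2, -3) = (0, -6)
∇g · d = (0)(-1) + (-6)(1) = -6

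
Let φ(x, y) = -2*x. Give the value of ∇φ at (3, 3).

∂φ/∂x = -2
∂φ/∂y = 0
∇φ = (-2, 0)
At (3, 3): (-2, 0).

(-2, 0)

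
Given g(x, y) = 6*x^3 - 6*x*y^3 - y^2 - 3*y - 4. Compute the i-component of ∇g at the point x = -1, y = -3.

(∇g)_1 = ∂g/∂x = 18*x^2 - 6*y^3
At (-1, -3): 180.

180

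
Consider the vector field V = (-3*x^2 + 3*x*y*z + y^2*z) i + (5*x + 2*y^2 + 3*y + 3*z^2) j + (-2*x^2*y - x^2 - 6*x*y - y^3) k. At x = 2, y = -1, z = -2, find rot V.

(∇×V)₁ = ∂V₃/∂y − ∂V₂/∂z = -2*x^2 - 6*x - 3*y^2 - 6*z
(∇×V)₂ = ∂V₁/∂z − ∂V₃/∂x = 7*x*y + 2*x + y^2 + 6*y
(∇×V)₃ = ∂V₂/∂x − ∂V₁/∂y = -3*x*z - 2*y*z + 5
∇×V = (-2*x^2 - 6*x - 3*y^2 - 6*z, 7*x*y + 2*x + y^2 + 6*y, -3*x*z - 2*y*z + 5)
At (2, -1, -2): (-11, -15, 13).

(-11, -15, 13)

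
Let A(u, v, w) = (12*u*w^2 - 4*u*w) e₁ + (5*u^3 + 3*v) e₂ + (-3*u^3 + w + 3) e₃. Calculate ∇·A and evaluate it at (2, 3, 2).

∂A₁/∂u = 12*w^2 - 4*w
∂A₂/∂v = 3
∂A₃/∂w = 1
∇·A = 12*w^2 - 4*w + 4
At (2, 3, 2): 44.

44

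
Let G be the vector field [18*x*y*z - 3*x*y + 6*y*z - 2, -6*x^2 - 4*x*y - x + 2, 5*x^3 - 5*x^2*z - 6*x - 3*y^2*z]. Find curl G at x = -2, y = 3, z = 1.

(∇×G)₁ = ∂G₃/∂y − ∂G₂/∂z = -6*y*z
(∇×G)₂ = ∂G₁/∂z − ∂G₃/∂x = -15*x^2 + 18*x*y + 10*x*z + 6*y + 6
(∇×G)₃ = ∂G₂/∂x − ∂G₁/∂y = -18*x*z - 9*x - 4*y - 6*z - 1
∇×G = (-6*y*z, -15*x^2 + 18*x*y + 10*x*z + 6*y + 6, -18*x*z - 9*x - 4*y - 6*z - 1)
At (-2, 3, 1): (-18, -164, 35).

(-18, -164, 35)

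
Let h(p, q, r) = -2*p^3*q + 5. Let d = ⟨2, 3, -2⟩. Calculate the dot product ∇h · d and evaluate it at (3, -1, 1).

-54

∂h/∂p = -6*p^2*q
∂h/∂q = -2*p^3
∂h/∂r = 0
∇h at (3, -1, 1) = (54, -54, 0)
∇h · d = (54)(2) + (-54)(3) + (0)(-2) = -54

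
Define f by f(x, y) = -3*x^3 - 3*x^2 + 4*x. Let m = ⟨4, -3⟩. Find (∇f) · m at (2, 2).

-176

∂f/∂x = -9*x^2 - 6*x + 4
∂f/∂y = 0
∇f at (2, 2) = (-44, 0)
∇f · m = (-44)(4) + (0)(-3) = -176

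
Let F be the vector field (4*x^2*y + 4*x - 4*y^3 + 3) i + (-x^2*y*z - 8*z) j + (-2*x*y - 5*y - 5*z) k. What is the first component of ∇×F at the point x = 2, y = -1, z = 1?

(∇×F)_1 = ∂F₃/∂y − ∂F₂/∂z
= -2*x - 5 − (-x^2*y - 8)
= x^2*y - 2*x + 3
At (2, -1, 1): -5.

-5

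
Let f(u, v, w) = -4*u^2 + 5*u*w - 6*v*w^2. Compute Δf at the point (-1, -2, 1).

16

∂²f/∂u² = -8
∂²f/∂v² = 0
∂²f/∂w² = -12*v
∇²f = -12*v - 8
At (-1, -2, 1): 16.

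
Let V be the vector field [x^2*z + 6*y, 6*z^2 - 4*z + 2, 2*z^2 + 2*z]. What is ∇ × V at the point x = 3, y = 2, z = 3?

(∇×V)₁ = ∂V₃/∂y − ∂V₂/∂z = -12*z + 4
(∇×V)₂ = ∂V₁/∂z − ∂V₃/∂x = x^2
(∇×V)₃ = ∂V₂/∂x − ∂V₁/∂y = -6
∇×V = (-12*z + 4, x^2, -6)
At (3, 2, 3): (-32, 9, -6).

(-32, 9, -6)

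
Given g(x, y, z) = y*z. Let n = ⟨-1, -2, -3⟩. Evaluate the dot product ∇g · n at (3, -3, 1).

7

∂g/∂x = 0
∂g/∂y = z
∂g/∂z = y
∇g at (3, -3, 1) = (0, 1, -3)
∇g · n = (0)(-1) + (1)(-2) + (-3)(-3) = 7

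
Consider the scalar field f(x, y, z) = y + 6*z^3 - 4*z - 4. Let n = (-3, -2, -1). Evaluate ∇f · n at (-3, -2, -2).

-70

∂f/∂x = 0
∂f/∂y = 1
∂f/∂z = 18*z^2 - 4
∇f at (-3, -2, -2) = (0, 1, 68)
∇f · n = (0)(-3) + (1)(-2) + (68)(-1) = -70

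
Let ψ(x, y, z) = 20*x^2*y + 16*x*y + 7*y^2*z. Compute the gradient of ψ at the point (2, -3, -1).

∂ψ/∂x = 40*x*y + 16*y
∂ψ/∂y = 20*x^2 + 16*x + 14*y*z
∂ψ/∂z = 7*y^2
∇ψ = (40*x*y + 16*y, 20*x^2 + 16*x + 14*y*z, 7*y^2)
At (2, -3, -1): (-288, 154, 63).

(-288, 154, 63)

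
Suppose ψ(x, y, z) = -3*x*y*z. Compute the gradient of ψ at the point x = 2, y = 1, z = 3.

(-9, -18, -6)

∂ψ/∂x = -3*y*z
∂ψ/∂y = -3*x*z
∂ψ/∂z = -3*x*y
∇ψ = (-3*y*z, -3*x*z, -3*x*y)
At (2, 1, 3): (-9, -18, -6).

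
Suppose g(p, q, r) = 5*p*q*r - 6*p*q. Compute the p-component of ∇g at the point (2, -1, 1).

(∇g)_1 = ∂g/∂p = 5*q*r - 6*q
At (2, -1, 1): 1.

1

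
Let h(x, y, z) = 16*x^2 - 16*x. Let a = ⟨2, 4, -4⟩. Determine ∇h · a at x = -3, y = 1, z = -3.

-224

∂h/∂x = 32*x - 16
∂h/∂y = 0
∂h/∂z = 0
∇h at (-3, 1, -3) = (-112, 0, 0)
∇h · a = (-112)(2) + (0)(4) + (0)(-4) = -224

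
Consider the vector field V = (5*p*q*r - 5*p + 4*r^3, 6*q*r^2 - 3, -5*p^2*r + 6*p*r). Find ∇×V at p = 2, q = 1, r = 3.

(-36, 160, -30)

(∇×V)₁ = ∂V₃/∂q − ∂V₂/∂r = -12*q*r
(∇×V)₂ = ∂V₁/∂r − ∂V₃/∂p = 5*p*q + 10*p*r + 12*r^2 - 6*r
(∇×V)₃ = ∂V₂/∂p − ∂V₁/∂q = -5*p*r
∇×V = (-12*q*r, 5*p*q + 10*p*r + 12*r^2 - 6*r, -5*p*r)
At (2, 1, 3): (-36, 160, -30).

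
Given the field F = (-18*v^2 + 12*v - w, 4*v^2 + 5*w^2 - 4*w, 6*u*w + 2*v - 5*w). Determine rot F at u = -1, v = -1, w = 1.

(-4, -7, -48)

(∇×F)₁ = ∂F₃/∂v − ∂F₂/∂w = -10*w + 6
(∇×F)₂ = ∂F₁/∂w − ∂F₃/∂u = -6*w - 1
(∇×F)₃ = ∂F₂/∂u − ∂F₁/∂v = 36*v - 12
∇×F = (-10*w + 6, -6*w - 1, 36*v - 12)
At (-1, -1, 1): (-4, -7, -48).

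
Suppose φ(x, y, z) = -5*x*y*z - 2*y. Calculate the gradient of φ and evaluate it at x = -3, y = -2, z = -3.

∂φ/∂x = -5*y*z
∂φ/∂y = -5*x*z - 2
∂φ/∂z = -5*x*y
∇φ = (-5*y*z, -5*x*z - 2, -5*x*y)
At (-3, -2, -3): (-30, -47, -30).

(-30, -47, -30)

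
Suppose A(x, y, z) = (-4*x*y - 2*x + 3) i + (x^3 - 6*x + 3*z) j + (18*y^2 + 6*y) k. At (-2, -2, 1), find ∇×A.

(∇×A)₁ = ∂A₃/∂y − ∂A₂/∂z = 36*y + 3
(∇×A)₂ = ∂A₁/∂z − ∂A₃/∂x = 0
(∇×A)₃ = ∂A₂/∂x − ∂A₁/∂y = 3*x^2 + 4*x - 6
∇×A = (36*y + 3, 0, 3*x^2 + 4*x - 6)
At (-2, -2, 1): (-69, 0, -2).

(-69, 0, -2)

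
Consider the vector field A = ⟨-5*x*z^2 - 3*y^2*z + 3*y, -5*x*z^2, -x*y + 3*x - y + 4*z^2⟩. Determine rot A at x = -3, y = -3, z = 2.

(∇×A)₁ = ∂A₃/∂y − ∂A₂/∂z = 10*x*z - x - 1
(∇×A)₂ = ∂A₁/∂z − ∂A₃/∂x = -10*x*z - 3*y^2 + y - 3
(∇×A)₃ = ∂A₂/∂x − ∂A₁/∂y = 6*y*z - 5*z^2 - 3
∇×A = (10*x*z - x - 1, -10*x*z - 3*y^2 + y - 3, 6*y*z - 5*z^2 - 3)
At (-3, -3, 2): (-58, 27, -59).

(-58, 27, -59)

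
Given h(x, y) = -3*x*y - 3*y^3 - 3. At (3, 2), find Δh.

∂²h/∂x² = 0
∂²h/∂y² = -18*y
∇²h = -18*y
At (3, 2): -36.

-36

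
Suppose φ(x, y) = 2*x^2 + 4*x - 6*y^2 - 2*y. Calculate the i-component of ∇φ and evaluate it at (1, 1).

(∇φ)_1 = ∂φ/∂x = 4*x + 4
At (1, 1): 8.

8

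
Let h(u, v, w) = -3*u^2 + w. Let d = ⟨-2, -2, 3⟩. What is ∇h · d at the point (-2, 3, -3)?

∂h/∂u = -6*u
∂h/∂v = 0
∂h/∂w = 1
∇h at (-2, 3, -3) = (12, 0, 1)
∇h · d = (12)(-2) + (0)(-2) + (1)(3) = -21

-21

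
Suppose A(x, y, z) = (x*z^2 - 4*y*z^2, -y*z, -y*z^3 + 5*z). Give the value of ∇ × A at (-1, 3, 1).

(2, -26, 4)

(∇×A)₁ = ∂A₃/∂y − ∂A₂/∂z = y - z^3
(∇×A)₂ = ∂A₁/∂z − ∂A₃/∂x = 2*x*z - 8*y*z
(∇×A)₃ = ∂A₂/∂x − ∂A₁/∂y = 4*z^2
∇×A = (y - z^3, 2*x*z - 8*y*z, 4*z^2)
At (-1, 3, 1): (2, -26, 4).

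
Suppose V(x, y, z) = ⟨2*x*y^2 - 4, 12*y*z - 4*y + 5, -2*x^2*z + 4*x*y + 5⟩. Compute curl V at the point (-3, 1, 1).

(-24, -16, 12)

(∇×V)₁ = ∂V₃/∂y − ∂V₂/∂z = 4*x - 12*y
(∇×V)₂ = ∂V₁/∂z − ∂V₃/∂x = 4*x*z - 4*y
(∇×V)₃ = ∂V₂/∂x − ∂V₁/∂y = -4*x*y
∇×V = (4*x - 12*y, 4*x*z - 4*y, -4*x*y)
At (-3, 1, 1): (-24, -16, 12).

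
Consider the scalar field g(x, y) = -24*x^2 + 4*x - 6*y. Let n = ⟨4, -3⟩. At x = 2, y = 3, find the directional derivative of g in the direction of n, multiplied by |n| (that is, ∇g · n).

∂g/∂x = -48*x + 4
∂g/∂y = -6
∇g at (2, 3) = (-92, -6)
∇g · n = (-92)(4) + (-6)(-3) = -350

-350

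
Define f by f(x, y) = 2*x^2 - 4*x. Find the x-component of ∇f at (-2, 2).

-12

(∇f)_1 = ∂f/∂x = 4*x - 4
At (-2, 2): -12.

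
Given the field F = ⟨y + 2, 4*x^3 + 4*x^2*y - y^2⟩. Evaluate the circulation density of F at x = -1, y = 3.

-13

∂F₂/∂x = 12*x^2 + 8*x*y
∂F₁/∂y = 1
Scalar curl = 12*x^2 + 8*x*y - 1
At (-1, 3): -13.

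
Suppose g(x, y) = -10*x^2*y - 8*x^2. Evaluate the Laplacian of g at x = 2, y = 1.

∂²g/∂x² = -4*(5*y + 4)
∂²g/∂y² = 0
∇²g = -20*y - 16
At (2, 1): -36.

-36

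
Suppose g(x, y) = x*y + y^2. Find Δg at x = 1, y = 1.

2

∂²g/∂x² = 0
∂²g/∂y² = 2
∇²g = 2
At (1, 1): 2.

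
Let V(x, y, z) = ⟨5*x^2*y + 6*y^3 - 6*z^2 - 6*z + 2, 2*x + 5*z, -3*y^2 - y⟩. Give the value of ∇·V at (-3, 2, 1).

-60

∂V₁/∂x = 10*x*y
∂V₂/∂y = 0
∂V₃/∂z = 0
∇·V = 10*x*y
At (-3, 2, 1): -60.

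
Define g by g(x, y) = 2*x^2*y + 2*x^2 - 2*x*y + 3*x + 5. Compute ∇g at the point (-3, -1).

(5, 24)

∂g/∂x = 4*x*y + 4*x - 2*y + 3
∂g/∂y = 2*x^2 - 2*x
∇g = (4*x*y + 4*x - 2*y + 3, 2*x^2 - 2*x)
At (-3, -1): (5, 24).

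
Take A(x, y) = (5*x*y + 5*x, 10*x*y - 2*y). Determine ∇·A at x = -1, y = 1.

-2

∂A₁/∂x = 5*y + 5
∂A₂/∂y = 10*x - 2
∇·A = 10*x + 5*y + 3
At (-1, 1): -2.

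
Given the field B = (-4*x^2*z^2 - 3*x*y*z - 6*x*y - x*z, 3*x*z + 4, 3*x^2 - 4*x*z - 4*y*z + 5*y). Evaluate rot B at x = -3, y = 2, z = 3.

(2, -165, -36)

(∇×B)₁ = ∂B₃/∂y − ∂B₂/∂z = -3*x - 4*z + 5
(∇×B)₂ = ∂B₁/∂z − ∂B₃/∂x = -8*x^2*z - 3*x*y - 7*x + 4*z
(∇×B)₃ = ∂B₂/∂x − ∂B₁/∂y = 3*x*z + 6*x + 3*z
∇×B = (-3*x - 4*z + 5, -8*x^2*z - 3*x*y - 7*x + 4*z, 3*x*z + 6*x + 3*z)
At (-3, 2, 3): (2, -165, -36).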